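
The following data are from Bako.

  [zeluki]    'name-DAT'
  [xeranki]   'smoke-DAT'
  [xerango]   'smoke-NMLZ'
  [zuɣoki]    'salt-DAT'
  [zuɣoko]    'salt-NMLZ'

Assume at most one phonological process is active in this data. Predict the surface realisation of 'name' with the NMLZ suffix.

[zeluko]

The NMLZ suffix surfaces as [-go] and [-ko], depending on the final segment of the stem.
The DAT suffix, which begins with [k], is invariant after every stem; so [k] is not altered by any rule here.
So the underlying form is /-go/, and voiced stops become voiceless after a vowel.
After 'name', which ends in a vowel, the suffix surfaces as [-ko], giving [zeluko].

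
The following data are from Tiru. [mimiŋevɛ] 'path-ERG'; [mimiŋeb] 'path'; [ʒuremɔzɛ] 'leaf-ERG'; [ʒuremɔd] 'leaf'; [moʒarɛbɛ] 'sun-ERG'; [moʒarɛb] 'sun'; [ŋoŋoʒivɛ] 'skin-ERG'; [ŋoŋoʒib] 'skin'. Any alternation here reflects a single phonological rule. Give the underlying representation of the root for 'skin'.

In [ŋoŋoʒivɛ] and [ŋoŋoʒib] the final segment of 'skin' alternates: [v] ~ [b].
But 'sun' keeps [b] in both environments ([moʒarɛbɛ], [moʒarɛb]), so there is no rule changing /b/ to [v] before the ERG suffix.
Therefore /v/ is basic and [b] is derived by word-final hardening (voiced fricatives become stops word-finally).

/ŋoŋoʒiv/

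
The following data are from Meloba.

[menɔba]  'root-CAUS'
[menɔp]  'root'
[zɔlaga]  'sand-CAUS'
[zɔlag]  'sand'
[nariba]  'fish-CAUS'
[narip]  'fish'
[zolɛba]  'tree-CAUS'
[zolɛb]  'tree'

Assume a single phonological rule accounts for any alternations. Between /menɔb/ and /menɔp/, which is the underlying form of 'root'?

'root' shows [b] ~ [p] at the end of the stem ([menɔba] vs [menɔp]).
If /b/ were underlying and a rule turned it into [p] in isolation, 'tree' would also alternate; but it has [b] in both [zolɛba] and [zolɛb].
Therefore /p/ is basic and [b] is derived by intervocalic voicing (voiceless stops become voiced between vowels).

/menɔp/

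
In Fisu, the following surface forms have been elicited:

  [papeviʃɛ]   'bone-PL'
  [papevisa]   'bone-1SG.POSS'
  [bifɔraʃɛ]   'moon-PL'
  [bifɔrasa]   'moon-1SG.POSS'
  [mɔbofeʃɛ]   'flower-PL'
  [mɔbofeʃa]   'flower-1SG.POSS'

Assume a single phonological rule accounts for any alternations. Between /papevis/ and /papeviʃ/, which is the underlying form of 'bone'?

/papevis/

'bone' shows [ʃ] ~ [s] at the end of the stem ([papeviʃɛ] vs [papevisa]).
Compare 'flower', with invariant [ʃ] in [mɔbofeʃɛ] and [mɔbofeʃa]: an analysis with underlying /ʃ/ and a rule producing [s] before the 1SG.POSS suffix would wrongly predict alternation here too.
Therefore /s/ is basic and [ʃ] is derived by palatalization before a front vowel (/s/ becomes palato-alveolar [ʃ] before a front vowel).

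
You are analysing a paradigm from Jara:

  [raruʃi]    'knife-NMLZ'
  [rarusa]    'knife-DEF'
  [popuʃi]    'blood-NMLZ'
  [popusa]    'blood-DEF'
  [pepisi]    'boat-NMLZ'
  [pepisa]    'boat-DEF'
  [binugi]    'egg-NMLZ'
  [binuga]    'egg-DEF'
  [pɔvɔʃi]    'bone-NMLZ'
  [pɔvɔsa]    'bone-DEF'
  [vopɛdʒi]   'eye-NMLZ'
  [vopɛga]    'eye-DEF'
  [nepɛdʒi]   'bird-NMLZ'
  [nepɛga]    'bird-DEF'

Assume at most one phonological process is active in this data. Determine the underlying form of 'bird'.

/nepɛdʒ/

The root 'bird' surfaces as [nepɛdʒi] and [nepɛga], with a stem-final [dʒ] ~ [g] alternation.
But 'egg' keeps [g] in both environments ([binugi], [binuga]), so there is no rule changing /g/ to [dʒ] before the NMLZ suffix.
So /dʒ/ is underlying, and a rule of depalatalization — palato-alveolar /dʒ/ and /ʃ/ become [g] and [s] when no front vowel follows — gives [g].
Hence 'bird' is /nepɛdʒ/ underlyingly.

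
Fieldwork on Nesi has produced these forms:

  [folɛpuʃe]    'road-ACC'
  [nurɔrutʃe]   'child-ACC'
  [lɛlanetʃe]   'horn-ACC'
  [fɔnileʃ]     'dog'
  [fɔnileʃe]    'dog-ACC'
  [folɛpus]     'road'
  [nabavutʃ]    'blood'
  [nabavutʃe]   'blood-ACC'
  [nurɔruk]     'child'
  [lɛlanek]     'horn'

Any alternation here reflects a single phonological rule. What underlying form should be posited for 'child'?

The stem for 'child' ends in [k] in [nurɔruk] but [tʃ] in [nurɔrutʃe].
Compare 'blood', with invariant [tʃ] in [nabavutʃ] and [nabavutʃe]: an analysis with underlying /tʃ/ and a rule producing [k] in isolation would wrongly predict alternation here too.
The alternation reflects palatalization before a front vowel: /k/ and /s/ become palato-alveolar [tʃ] and [ʃ] before a front vowel. /k/ is underlying.

/nurɔruk/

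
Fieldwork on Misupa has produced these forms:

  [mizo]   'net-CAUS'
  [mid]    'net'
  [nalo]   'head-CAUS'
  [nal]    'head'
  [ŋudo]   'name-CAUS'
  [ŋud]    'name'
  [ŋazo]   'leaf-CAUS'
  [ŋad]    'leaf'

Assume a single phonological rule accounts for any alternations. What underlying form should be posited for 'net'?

The root 'net' surfaces as [mizo] and [mid], with a stem-final [z] ~ [d] alternation.
But 'name' keeps [d] in both environments ([ŋudo], [ŋud]), so there is no rule changing /d/ to [z] before the CAUS suffix.
So /z/ is underlying, and a rule of word-final hardening — voiced fricatives become stops word-finally — gives [d].

/miz/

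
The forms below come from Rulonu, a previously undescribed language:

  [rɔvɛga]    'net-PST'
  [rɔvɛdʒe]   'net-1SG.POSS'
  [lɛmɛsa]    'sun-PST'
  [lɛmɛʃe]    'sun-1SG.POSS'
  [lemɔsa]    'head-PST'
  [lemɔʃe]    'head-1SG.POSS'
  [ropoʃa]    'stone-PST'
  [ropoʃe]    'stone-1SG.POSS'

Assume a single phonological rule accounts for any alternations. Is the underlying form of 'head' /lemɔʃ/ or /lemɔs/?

/lemɔs/

In [lemɔsa] and [lemɔʃe] the final segment of 'head' alternates: [s] ~ [ʃ].
The stem 'stone' ([ropoʃa], [ropoʃe]) shows [ʃ] unchanged in both environments, so [ʃ] cannot be basic with [s] derived before the PST suffix.
Therefore /s/ is basic and [ʃ] is derived by palatalization before a front vowel (/g/ and /s/ become palato-alveolar [dʒ] and [ʃ] before a front vowel).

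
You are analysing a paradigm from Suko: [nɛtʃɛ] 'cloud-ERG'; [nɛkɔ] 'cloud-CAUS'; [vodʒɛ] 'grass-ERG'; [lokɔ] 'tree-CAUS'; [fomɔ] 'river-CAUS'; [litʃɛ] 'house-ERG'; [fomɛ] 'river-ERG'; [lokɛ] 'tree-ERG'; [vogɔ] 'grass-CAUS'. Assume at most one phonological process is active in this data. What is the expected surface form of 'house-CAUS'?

The root 'cloud' surfaces as [nɛtʃɛ] and [nɛkɔ], with a stem-final [tʃ] ~ [k] alternation.
The stem 'tree' ([lokɛ], [lokɔ]) shows [k] unchanged in both environments, so [k] cannot be basic with [tʃ] derived before the ERG suffix.
Therefore /tʃ/ is basic and [k] is derived by depalatalization (palato-alveolar /tʃ/ and /dʒ/ become [k] and [g] when no front vowel follows).
The one attested form of 'house', [litʃɛ], shows underlying /litʃ/. Applying the same rule when no front vowel follows gives [likɔ].

[likɔ]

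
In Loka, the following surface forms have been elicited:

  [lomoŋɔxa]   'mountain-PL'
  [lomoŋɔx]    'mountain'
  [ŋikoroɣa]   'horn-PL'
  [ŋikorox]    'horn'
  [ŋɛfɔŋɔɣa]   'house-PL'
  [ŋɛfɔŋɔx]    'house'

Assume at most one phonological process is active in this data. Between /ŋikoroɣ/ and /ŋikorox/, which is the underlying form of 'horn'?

/ŋikoroɣ/

The stem for 'horn' ends in [ɣ] in [ŋikoroɣa] but [x] in [ŋikorox].
If /x/ were underlying and a rule turned it into [ɣ] before the PL suffix, 'mountain' would also alternate; but it has [x] in both [lomoŋɔxa] and [lomoŋɔx].
Therefore /ɣ/ is basic and [x] is derived by word-final obstruent devoicing (voiced obstruents become voiceless word-finally).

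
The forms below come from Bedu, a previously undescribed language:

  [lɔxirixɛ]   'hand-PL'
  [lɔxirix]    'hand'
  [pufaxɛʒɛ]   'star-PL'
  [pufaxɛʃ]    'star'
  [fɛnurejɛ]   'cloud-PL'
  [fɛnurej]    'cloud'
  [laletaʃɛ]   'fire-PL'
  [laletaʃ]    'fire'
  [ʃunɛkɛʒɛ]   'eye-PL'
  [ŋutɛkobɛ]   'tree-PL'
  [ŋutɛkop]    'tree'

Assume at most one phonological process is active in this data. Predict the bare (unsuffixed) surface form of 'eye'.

[ʃunɛkɛʃ]

The stem for 'star' ends in [ʒ] in [pufaxɛʒɛ] but [ʃ] in [pufaxɛʃ].
The stem 'fire' ([laletaʃɛ], [laletaʃ]) shows [ʃ] unchanged in both environments, so [ʃ] cannot be basic with [ʒ] derived before the PL suffix.
The alternation reflects word-final obstruent devoicing: voiced obstruents become voiceless word-finally. /ʒ/ is underlying.
The one attested form of 'eye', [ʃunɛkɛʒɛ], shows underlying /ʃunɛkɛʒ/. Applying the same rule word-finally gives [ʃunɛkɛʃ].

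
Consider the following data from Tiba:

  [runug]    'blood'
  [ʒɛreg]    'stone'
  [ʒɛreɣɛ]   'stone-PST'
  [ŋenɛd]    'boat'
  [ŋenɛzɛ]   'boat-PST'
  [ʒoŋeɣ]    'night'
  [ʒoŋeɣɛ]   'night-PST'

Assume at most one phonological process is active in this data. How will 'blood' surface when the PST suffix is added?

[runuɣɛ]

In [ʒɛreg] and [ʒɛreɣɛ] the final segment of 'stone' alternates: [g] ~ [ɣ].
The stem 'night' ([ʒoŋeɣ], [ʒoŋeɣɛ]) shows [ɣ] unchanged in both environments, so [ɣ] cannot be basic with [g] derived in isolation.
So /g/ is underlying, and a rule of intervocalic spirantization — voiced stops become fricatives between vowels — gives [ɣ].
The one attested form of 'blood', [runug], shows underlying /runug/. Applying the same rule between vowels gives [runuɣɛ].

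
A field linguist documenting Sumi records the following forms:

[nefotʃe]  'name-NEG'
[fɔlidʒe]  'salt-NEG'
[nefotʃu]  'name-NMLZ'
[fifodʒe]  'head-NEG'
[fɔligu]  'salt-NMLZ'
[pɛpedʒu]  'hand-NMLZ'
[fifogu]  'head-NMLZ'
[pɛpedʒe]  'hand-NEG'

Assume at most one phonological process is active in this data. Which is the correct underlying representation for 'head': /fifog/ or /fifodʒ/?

/fifog/

The root 'head' surfaces as [fifodʒe] and [fifogu], with a stem-final [dʒ] ~ [g] alternation.
If /dʒ/ were underlying and a rule turned it into [g] before the NMLZ suffix, 'hand' would also alternate; but it has [dʒ] in both [pɛpedʒe] and [pɛpedʒu].
So /g/ is underlying, and a rule of palatalization before a front vowel — /g/ becomes palato-alveolar [dʒ] before a front vowel — gives [dʒ].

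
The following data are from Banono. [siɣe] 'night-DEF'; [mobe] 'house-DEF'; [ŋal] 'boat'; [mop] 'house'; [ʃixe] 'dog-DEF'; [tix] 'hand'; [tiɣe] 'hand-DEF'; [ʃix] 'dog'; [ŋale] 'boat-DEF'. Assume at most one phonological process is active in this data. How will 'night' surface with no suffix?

[six]

'hand' shows [x] ~ [ɣ] at the end of the stem ([tix] vs [tiɣe]).
Compare 'dog', with invariant [x] in [ʃix] and [ʃixe]: an analysis with underlying /x/ and a rule producing [ɣ] before the DEF suffix would wrongly predict alternation here too.
So /ɣ/ is underlying, and a rule of word-final obstruent devoicing — voiced obstruents become voiceless word-finally — gives [x].
The one attested form of 'night', [siɣe], shows underlying /siɣ/. Applying the same rule word-finally gives [six].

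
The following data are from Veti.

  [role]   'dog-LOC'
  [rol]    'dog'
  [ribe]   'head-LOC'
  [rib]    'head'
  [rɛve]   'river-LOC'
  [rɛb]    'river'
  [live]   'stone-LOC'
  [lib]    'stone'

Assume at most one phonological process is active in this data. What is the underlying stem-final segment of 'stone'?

/v/

The stem for 'stone' ends in [v] in [live] but [b] in [lib].
But 'head' keeps [b] in both environments ([ribe], [rib]), so there is no rule changing /b/ to [v] before the LOC suffix.
Therefore /v/ is basic and [b] is derived by word-final hardening (voiced fricatives become stops word-finally).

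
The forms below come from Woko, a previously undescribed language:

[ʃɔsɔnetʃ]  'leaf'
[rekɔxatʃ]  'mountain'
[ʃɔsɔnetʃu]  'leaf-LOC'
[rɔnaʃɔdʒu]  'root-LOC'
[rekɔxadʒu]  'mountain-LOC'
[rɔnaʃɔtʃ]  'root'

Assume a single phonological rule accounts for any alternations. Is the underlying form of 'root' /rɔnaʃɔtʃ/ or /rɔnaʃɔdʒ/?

/rɔnaʃɔdʒ/

In [rɔnaʃɔdʒu] and [rɔnaʃɔtʃ] the final segment of 'root' alternates: [dʒ] ~ [tʃ].
The stem 'leaf' ([ʃɔsɔnetʃu], [ʃɔsɔnetʃ]) shows [tʃ] unchanged in both environments, so [tʃ] cannot be basic with [dʒ] derived before the LOC suffix.
The alternation reflects word-final obstruent devoicing: voiced obstruents become voiceless word-finally. /dʒ/ is underlying.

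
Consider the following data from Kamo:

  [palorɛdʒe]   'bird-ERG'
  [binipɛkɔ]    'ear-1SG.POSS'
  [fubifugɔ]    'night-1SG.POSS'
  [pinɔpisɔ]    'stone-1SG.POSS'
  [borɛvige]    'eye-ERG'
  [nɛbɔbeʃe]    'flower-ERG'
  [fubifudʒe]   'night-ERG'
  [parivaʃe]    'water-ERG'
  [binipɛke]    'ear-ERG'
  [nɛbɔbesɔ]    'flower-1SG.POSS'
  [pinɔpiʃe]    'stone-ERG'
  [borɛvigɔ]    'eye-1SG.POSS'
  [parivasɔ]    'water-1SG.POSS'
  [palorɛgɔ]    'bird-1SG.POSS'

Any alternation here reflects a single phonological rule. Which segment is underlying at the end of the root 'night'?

/dʒ/

In [fubifudʒe] and [fubifugɔ] the final segment of 'night' alternates: [dʒ] ~ [g].
If /g/ were underlying and a rule turned it into [dʒ] before the ERG suffix, 'eye' would also alternate; but it has [g] in both [borɛvige] and [borɛvigɔ].
The underlying segment must be /dʒ/; palato-alveolar /dʒ/ and /ʃ/ become [g] and [s] when no front vowel follows, yielding [g] there.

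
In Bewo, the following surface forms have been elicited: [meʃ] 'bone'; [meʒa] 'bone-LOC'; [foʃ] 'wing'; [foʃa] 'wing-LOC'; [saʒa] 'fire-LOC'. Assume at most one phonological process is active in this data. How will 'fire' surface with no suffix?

[saʃ]

In [meʒa] and [meʃ] the final segment of 'bone' alternates: [ʒ] ~ [ʃ].
If /ʃ/ were underlying and a rule turned it into [ʒ] before the LOC suffix, 'wing' would also alternate; but it has [ʃ] in both [foʃa] and [foʃ].
The alternation reflects word-final obstruent devoicing: voiced obstruents become voiceless word-finally. /ʒ/ is underlying.
From [saʒa] the stem 'fire' is /saʒ/; word-finally this yields [saʃ].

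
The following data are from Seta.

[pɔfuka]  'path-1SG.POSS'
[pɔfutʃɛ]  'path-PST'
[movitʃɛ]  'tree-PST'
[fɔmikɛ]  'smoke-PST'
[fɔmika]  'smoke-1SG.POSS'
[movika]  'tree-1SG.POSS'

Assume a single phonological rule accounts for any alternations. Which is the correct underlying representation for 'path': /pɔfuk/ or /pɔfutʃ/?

'path' shows [k] ~ [tʃ] at the end of the stem ([pɔfuka] vs [pɔfutʃɛ]).
If /k/ were underlying and a rule turned it into [tʃ] before the PST suffix, 'smoke' would also alternate; but it has [k] in both [fɔmika] and [fɔmikɛ].
The alternation reflects depalatalization: palato-alveolar /tʃ/ becomes [k] when no front vowel follows. /tʃ/ is underlying.

/pɔfutʃ/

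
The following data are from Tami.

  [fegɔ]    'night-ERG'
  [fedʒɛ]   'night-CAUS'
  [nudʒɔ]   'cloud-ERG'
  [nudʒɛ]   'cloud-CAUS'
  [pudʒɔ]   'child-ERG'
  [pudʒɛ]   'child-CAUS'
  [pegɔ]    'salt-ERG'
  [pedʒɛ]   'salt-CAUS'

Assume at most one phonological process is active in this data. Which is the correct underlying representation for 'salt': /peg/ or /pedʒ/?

In [pegɔ] and [pedʒɛ] the final segment of 'salt' alternates: [g] ~ [dʒ].
The stem 'child' ([pudʒɔ], [pudʒɛ]) shows [dʒ] unchanged in both environments, so [dʒ] cannot be basic with [g] derived before the ERG suffix.
The underlying segment must be /g/; /g/ becomes palato-alveolar [dʒ] before a front vowel, yielding [dʒ] there.

/peg/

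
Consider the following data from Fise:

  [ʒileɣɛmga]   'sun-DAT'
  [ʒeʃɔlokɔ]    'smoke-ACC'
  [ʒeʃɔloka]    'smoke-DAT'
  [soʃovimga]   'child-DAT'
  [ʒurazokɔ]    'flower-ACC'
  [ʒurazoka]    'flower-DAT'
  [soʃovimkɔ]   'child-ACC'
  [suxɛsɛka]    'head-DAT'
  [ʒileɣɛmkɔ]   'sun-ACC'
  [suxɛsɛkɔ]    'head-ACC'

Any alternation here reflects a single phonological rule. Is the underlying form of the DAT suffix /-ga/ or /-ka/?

The DAT morpheme has two allomorphs, [-ga] and [-ka].
The ACC suffix, which begins with [k], is invariant after every stem; so [k] is not altered by any rule here.
So the underlying form is /-ga/, and voiced stops become voiceless after a vowel.

/-ga/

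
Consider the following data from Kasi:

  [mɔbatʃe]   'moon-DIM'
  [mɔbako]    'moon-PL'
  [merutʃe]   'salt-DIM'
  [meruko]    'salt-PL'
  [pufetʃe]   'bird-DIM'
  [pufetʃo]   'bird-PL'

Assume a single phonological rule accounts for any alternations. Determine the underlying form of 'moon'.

The stem for 'moon' ends in [tʃ] in [mɔbatʃe] but [k] in [mɔbako].
If /tʃ/ were underlying and a rule turned it into [k] before the PL suffix, 'bird' would also alternate; but it has [tʃ] in both [pufetʃe] and [pufetʃo].
So /k/ is underlying, and a rule of palatalization before a front vowel — /k/ becomes palato-alveolar [tʃ] before a front vowel — gives [tʃ].

/mɔbak/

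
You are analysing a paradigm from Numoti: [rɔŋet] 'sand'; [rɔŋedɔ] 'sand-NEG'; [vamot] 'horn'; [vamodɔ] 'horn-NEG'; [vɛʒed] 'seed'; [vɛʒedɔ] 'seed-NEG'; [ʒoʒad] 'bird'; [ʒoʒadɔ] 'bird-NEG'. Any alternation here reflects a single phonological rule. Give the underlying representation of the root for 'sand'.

/rɔŋet/

The stem for 'sand' ends in [t] in [rɔŋet] but [d] in [rɔŋedɔ].
The stem 'seed' ([vɛʒed], [vɛʒedɔ]) shows [d] unchanged in both environments, so [d] cannot be basic with [t] derived in isolation.
The alternation reflects intervocalic voicing: voiceless stops become voiced between vowels. /t/ is underlying.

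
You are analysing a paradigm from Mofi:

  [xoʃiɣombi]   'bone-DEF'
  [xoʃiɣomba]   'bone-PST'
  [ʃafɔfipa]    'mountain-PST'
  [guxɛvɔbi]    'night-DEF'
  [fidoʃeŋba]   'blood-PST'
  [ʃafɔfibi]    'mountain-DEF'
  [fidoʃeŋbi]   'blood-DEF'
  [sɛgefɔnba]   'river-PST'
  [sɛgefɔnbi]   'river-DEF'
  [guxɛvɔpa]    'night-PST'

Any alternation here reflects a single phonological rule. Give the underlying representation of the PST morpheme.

/-pa/

The PST suffix surfaces as [-ba] and [-pa], depending on the final segment of the stem.
By contrast the DEF suffix keeps its initial [b] throughout — that segment must be underlying.
So the underlying form is /-pa/, and voiceless stops become voiced after a nasal.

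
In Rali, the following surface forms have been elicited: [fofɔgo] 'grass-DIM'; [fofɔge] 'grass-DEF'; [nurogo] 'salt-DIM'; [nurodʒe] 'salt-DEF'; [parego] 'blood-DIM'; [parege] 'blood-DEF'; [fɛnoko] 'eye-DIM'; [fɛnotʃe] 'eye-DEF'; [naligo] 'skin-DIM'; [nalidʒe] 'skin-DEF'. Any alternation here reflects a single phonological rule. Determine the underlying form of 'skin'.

The root 'skin' surfaces as [naligo] and [nalidʒe], with a stem-final [g] ~ [dʒ] alternation.
Compare 'blood', with invariant [g] in [parego] and [parege]: an analysis with underlying /g/ and a rule producing [dʒ] before the DEF suffix would wrongly predict alternation here too.
The underlying segment must be /dʒ/; palato-alveolar /tʃ/ and /dʒ/ become [k] and [g] when no front vowel follows, yielding [g] there.

/nalidʒ/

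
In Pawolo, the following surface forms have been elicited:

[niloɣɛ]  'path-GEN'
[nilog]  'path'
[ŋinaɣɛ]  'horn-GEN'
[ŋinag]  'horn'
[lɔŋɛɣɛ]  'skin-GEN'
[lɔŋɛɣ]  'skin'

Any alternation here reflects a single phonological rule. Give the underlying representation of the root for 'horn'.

/ŋinag/

In [ŋinaɣɛ] and [ŋinag] the final segment of 'horn' alternates: [ɣ] ~ [g].
But 'skin' keeps [ɣ] in both environments ([lɔŋɛɣɛ], [lɔŋɛɣ]), so there is no rule changing /ɣ/ to [g] in isolation.
Therefore /g/ is basic and [ɣ] is derived by intervocalic spirantization (voiced stops become fricatives between vowels).
Hence 'horn' is /ŋinag/ underlyingly.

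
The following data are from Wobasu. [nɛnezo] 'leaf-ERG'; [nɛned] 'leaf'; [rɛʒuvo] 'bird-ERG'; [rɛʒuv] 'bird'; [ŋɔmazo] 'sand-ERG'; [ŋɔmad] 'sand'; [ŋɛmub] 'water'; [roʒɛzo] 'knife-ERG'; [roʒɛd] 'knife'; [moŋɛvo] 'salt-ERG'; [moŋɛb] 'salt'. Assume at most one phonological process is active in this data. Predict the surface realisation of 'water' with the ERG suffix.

The root 'salt' surfaces as [moŋɛvo] and [moŋɛb], with a stem-final [v] ~ [b] alternation.
But 'bird' keeps [v] in both environments ([rɛʒuvo], [rɛʒuv]), so there is no rule changing /v/ to [b] in isolation.
So /b/ is underlying, and a rule of intervocalic spirantization — voiced stops become fricatives between vowels — gives [v].
From [ŋɛmub] the stem 'water' is /ŋɛmub/; between vowels this yields [ŋɛmuvo].

[ŋɛmuvo]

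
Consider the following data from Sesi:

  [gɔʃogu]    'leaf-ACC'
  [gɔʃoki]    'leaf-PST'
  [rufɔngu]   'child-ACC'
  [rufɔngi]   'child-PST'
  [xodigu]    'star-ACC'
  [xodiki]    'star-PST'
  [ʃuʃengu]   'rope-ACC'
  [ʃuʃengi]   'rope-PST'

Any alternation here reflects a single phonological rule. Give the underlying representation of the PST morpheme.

The PST morpheme has two allomorphs, [-gi] and [-ki].
By contrast the ACC suffix keeps its initial [g] throughout — that segment must be underlying.
So the underlying form is /-ki/, and voiceless stops become voiced after a nasal.

/-ki/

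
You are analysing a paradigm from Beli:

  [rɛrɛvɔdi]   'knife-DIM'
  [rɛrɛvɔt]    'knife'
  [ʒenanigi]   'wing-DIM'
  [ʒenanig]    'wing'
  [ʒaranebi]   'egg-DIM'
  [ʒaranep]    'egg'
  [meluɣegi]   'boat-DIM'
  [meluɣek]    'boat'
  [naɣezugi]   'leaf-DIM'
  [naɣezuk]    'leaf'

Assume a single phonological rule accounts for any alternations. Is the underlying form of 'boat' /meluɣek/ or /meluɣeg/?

In [meluɣegi] and [meluɣek] the final segment of 'boat' alternates: [g] ~ [k].
The stem 'wing' ([ʒenanigi], [ʒenanig]) shows [g] unchanged in both environments, so [g] cannot be basic with [k] derived in isolation.
So /k/ is underlying, and a rule of intervocalic voicing — voiceless stops become voiced between vowels — gives [g].

/meluɣek/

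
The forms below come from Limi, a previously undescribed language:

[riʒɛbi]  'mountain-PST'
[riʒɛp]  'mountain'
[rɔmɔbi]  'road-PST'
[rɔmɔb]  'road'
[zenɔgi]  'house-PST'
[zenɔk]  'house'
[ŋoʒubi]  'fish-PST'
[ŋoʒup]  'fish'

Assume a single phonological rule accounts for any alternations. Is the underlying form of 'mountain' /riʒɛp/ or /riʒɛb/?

The stem for 'mountain' ends in [b] in [riʒɛbi] but [p] in [riʒɛp].
If /b/ were underlying and a rule turned it into [p] in isolation, 'road' would also alternate; but it has [b] in both [rɔmɔbi] and [rɔmɔb].
The alternation reflects intervocalic voicing: voiceless stops become voiced between vowels. /p/ is underlying.

/riʒɛp/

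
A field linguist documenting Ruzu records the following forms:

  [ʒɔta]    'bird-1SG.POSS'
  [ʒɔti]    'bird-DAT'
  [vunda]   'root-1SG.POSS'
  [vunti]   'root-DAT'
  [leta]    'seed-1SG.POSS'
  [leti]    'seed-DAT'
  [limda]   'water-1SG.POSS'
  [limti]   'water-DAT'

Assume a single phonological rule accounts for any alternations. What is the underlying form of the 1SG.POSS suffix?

The 1SG.POSS morpheme has two allomorphs, [-da] and [-ta].
By contrast the DAT suffix keeps its initial [t] throughout — that segment must be underlying.
So the underlying form is /-da/, and voiced stops become voiceless after a vowel.

/-da/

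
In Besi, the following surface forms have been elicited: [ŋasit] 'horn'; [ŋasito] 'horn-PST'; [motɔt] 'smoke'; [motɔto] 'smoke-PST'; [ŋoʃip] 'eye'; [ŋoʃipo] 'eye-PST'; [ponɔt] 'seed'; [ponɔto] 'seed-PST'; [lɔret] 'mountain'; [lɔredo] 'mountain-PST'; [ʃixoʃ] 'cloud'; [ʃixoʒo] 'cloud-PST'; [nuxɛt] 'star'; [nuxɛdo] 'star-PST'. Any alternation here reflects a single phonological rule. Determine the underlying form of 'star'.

In [nuxɛt] and [nuxɛdo] the final segment of 'star' alternates: [t] ~ [d].
If /t/ were underlying and a rule turned it into [d] before the PST suffix, 'smoke' would also alternate; but it has [t] in both [motɔt] and [motɔto].
So /d/ is underlying, and a rule of word-final obstruent devoicing — voiced obstruents become voiceless word-finally — gives [t].
So 'star' = /nuxɛd/.

/nuxɛd/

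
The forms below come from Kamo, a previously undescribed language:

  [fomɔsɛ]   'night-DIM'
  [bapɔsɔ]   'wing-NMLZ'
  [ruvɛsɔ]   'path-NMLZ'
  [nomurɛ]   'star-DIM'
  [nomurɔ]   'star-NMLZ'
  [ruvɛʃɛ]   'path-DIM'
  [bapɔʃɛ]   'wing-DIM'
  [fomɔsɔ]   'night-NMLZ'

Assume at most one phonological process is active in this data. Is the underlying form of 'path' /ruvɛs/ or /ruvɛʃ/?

The stem for 'path' ends in [s] in [ruvɛsɔ] but [ʃ] in [ruvɛʃɛ].
But 'night' keeps [s] in both environments ([fomɔsɔ], [fomɔsɛ]), so there is no rule changing /s/ to [ʃ] before the DIM suffix.
So /ʃ/ is underlying, and a rule of depalatalization — palato-alveolar /ʃ/ becomes [s] when no front vowel follows — gives [s].

/ruvɛʃ/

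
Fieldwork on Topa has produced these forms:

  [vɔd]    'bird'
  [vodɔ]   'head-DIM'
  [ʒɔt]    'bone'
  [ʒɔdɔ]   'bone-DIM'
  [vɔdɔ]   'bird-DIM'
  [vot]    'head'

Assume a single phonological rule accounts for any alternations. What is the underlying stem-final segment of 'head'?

'head' shows [d] ~ [t] at the end of the stem ([vodɔ] vs [vot]).
If /d/ were underlying and a rule turned it into [t] in isolation, 'bird' would also alternate; but it has [d] in both [vɔdɔ] and [vɔd].
The underlying segment must be /t/; voiceless stops become voiced between vowels, yielding [d] there.

/t/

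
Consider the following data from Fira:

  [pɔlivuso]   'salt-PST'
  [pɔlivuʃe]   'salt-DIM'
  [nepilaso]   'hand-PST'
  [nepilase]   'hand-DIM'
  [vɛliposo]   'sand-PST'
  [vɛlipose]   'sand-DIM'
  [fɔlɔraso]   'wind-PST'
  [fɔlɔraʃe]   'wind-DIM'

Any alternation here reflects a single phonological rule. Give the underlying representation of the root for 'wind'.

/fɔlɔraʃ/

'wind' shows [s] ~ [ʃ] at the end of the stem ([fɔlɔraso] vs [fɔlɔraʃe]).
If /s/ were underlying and a rule turned it into [ʃ] before the DIM suffix, 'sand' would also alternate; but it has [s] in both [vɛliposo] and [vɛlipose].
The underlying segment must be /ʃ/; palato-alveolar /ʃ/ becomes [s] when no front vowel follows, yielding [s] there.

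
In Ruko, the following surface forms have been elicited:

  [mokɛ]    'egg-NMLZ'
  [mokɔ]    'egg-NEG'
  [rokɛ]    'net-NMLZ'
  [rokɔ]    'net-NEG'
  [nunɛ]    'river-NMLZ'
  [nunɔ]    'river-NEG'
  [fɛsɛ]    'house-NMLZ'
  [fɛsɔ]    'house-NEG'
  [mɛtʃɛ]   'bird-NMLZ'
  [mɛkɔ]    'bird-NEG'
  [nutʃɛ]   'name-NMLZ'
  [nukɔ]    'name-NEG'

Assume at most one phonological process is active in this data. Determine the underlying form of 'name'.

The stem for 'name' ends in [tʃ] in [nutʃɛ] but [k] in [nukɔ].
But 'egg' keeps [k] in both environments ([mokɛ], [mokɔ]), so there is no rule changing /k/ to [tʃ] before the NMLZ suffix.
The alternation reflects depalatalization: palato-alveolar /tʃ/ becomes [k] when no front vowel follows. /tʃ/ is underlying.

/nutʃ/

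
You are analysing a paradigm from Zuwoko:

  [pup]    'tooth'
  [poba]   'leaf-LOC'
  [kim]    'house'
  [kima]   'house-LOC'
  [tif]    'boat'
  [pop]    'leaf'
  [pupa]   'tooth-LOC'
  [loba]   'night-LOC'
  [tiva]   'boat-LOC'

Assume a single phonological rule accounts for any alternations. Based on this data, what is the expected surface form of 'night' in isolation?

[lop]

The root 'leaf' surfaces as [pop] and [poba], with a stem-final [p] ~ [b] alternation.
If /p/ were underlying and a rule turned it into [b] before the LOC suffix, 'tooth' would also alternate; but it has [p] in both [pup] and [pupa].
So /b/ is underlying, and a rule of word-final obstruent devoicing — voiced obstruents become voiceless word-finally — gives [p].
The one attested form of 'night', [loba], shows underlying /lob/. Applying the same rule word-finally gives [lop].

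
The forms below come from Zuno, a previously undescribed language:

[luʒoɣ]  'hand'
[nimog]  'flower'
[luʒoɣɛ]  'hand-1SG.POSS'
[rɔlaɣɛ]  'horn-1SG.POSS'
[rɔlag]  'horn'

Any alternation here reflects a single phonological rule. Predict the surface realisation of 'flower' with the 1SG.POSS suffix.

[nimoɣɛ]

'horn' shows [g] ~ [ɣ] at the end of the stem ([rɔlag] vs [rɔlaɣɛ]).
Compare 'hand', with invariant [ɣ] in [luʒoɣ] and [luʒoɣɛ]: an analysis with underlying /ɣ/ and a rule producing [g] in isolation would wrongly predict alternation here too.
Therefore /g/ is basic and [ɣ] is derived by intervocalic spirantization (voiced stops become fricatives between vowels).
The one attested form of 'flower', [nimog], shows underlying /nimog/. Applying the same rule between vowels gives [nimoɣɛ].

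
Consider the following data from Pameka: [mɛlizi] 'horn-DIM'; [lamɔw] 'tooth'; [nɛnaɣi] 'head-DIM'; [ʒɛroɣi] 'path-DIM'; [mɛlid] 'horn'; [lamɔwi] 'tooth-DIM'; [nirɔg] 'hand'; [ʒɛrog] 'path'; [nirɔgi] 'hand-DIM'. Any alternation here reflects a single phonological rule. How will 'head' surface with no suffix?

[nɛnag]

In [ʒɛroɣi] and [ʒɛrog] the final segment of 'path' alternates: [ɣ] ~ [g].
Compare 'hand', with invariant [g] in [nirɔgi] and [nirɔg]: an analysis with underlying /g/ and a rule producing [ɣ] before the DIM suffix would wrongly predict alternation here too.
So /ɣ/ is underlying, and a rule of word-final hardening — voiced fricatives become stops word-finally — gives [g].
From [nɛnaɣi] the stem 'head' is /nɛnaɣ/; word-finally this yields [nɛnag].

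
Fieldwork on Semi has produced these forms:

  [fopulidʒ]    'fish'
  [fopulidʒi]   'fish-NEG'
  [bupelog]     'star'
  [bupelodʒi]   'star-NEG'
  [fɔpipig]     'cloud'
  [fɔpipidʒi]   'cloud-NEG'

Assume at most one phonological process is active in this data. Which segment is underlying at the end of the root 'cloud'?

In [fɔpipig] and [fɔpipidʒi] the final segment of 'cloud' alternates: [g] ~ [dʒ].
But 'fish' keeps [dʒ] in both environments ([fopulidʒ], [fopulidʒi]), so there is no rule changing /dʒ/ to [g] in isolation.
The alternation reflects palatalization before a front vowel: /g/ becomes palato-alveolar [dʒ] before a front vowel. /g/ is underlying.

/g/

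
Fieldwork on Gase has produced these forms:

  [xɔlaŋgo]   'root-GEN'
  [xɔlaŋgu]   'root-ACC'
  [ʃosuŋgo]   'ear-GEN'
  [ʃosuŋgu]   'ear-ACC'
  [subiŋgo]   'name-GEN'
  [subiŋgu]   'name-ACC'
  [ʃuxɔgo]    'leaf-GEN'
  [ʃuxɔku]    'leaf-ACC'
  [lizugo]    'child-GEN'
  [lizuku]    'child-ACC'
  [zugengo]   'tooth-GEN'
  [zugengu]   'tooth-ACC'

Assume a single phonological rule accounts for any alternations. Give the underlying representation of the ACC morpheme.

/-ku/

The ACC morpheme has two allomorphs, [-gu] and [-ku].
By contrast the GEN suffix keeps its initial [g] throughout — that segment must be underlying.
The ACC suffix is therefore /-ku/ underlyingly, with post-nasal voicing: voiceless stops become voiced after a nasal.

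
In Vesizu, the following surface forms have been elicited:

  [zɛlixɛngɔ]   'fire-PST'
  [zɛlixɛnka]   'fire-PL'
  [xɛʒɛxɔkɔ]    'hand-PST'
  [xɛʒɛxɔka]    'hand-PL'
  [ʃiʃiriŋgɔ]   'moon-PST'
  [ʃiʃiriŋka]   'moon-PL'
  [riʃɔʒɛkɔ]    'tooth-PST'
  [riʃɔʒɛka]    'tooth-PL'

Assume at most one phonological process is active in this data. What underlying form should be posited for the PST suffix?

The PST suffix surfaces as [-gɔ] and [-kɔ], depending on the final segment of the stem.
By contrast the PL suffix keeps its initial [k] throughout — that segment must be underlying.
So the underlying form is /-gɔ/, and voiced stops become voiceless after a vowel.

/-gɔ/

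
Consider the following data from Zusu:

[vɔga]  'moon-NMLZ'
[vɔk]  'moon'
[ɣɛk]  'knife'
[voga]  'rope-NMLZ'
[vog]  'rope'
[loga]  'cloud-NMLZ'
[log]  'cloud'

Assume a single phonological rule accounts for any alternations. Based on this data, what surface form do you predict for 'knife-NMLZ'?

'moon' shows [g] ~ [k] at the end of the stem ([vɔga] vs [vɔk]).
If /g/ were underlying and a rule turned it into [k] in isolation, 'cloud' would also alternate; but it has [g] in both [loga] and [log].
Therefore /k/ is basic and [g] is derived by intervocalic voicing (voiceless stops become voiced between vowels).
The one attested form of 'knife', [ɣɛk], shows underlying /ɣɛk/. Applying the same rule between vowels gives [ɣɛga].

[ɣɛga]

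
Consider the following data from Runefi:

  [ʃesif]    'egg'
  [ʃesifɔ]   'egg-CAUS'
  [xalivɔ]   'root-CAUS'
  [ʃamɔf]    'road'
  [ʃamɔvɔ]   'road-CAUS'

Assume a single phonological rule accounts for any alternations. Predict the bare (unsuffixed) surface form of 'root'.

The root 'road' surfaces as [ʃamɔf] and [ʃamɔvɔ], with a stem-final [f] ~ [v] alternation.
Compare 'egg', with invariant [f] in [ʃesif] and [ʃesifɔ]: an analysis with underlying /f/ and a rule producing [v] before the CAUS suffix would wrongly predict alternation here too.
So /v/ is underlying, and a rule of word-final obstruent devoicing — voiced obstruents become voiceless word-finally — gives [f].
The one attested form of 'root', [xalivɔ], shows underlying /xaliv/. Applying the same rule word-finally gives [xalif].

[xalif]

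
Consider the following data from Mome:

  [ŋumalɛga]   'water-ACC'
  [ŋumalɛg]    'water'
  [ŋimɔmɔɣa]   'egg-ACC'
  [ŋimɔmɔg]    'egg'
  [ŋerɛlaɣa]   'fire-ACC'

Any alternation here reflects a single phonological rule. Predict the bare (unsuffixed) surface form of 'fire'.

[ŋerɛlag]

The stem for 'egg' ends in [ɣ] in [ŋimɔmɔɣa] but [g] in [ŋimɔmɔg].
But 'water' keeps [g] in both environments ([ŋumalɛga], [ŋumalɛg]), so there is no rule changing /g/ to [ɣ] before the ACC suffix.
So /ɣ/ is underlying, and a rule of word-final hardening — voiced fricatives become stops word-finally — gives [g].
From [ŋerɛlaɣa] the stem 'fire' is /ŋerɛlaɣ/; word-finally this yields [ŋerɛlag].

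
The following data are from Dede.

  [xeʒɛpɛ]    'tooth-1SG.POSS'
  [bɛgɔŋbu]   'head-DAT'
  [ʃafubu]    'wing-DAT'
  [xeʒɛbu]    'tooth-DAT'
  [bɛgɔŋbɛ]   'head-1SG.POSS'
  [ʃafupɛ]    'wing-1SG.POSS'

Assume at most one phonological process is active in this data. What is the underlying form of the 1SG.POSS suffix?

/-pɛ/

The 1SG.POSS morpheme has two allomorphs, [-bɛ] and [-pɛ].
By contrast the DAT suffix keeps its initial [b] throughout — that segment must be underlying.
So the underlying form is /-pɛ/, and voiceless stops become voiced after a nasal.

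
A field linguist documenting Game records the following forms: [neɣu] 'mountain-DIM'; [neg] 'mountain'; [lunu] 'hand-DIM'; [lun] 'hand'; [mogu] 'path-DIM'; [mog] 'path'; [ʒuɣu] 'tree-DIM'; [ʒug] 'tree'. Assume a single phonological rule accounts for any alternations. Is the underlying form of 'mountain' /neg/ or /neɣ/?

/neɣ/

The root 'mountain' surfaces as [neɣu] and [neg], with a stem-final [ɣ] ~ [g] alternation.
But 'path' keeps [g] in both environments ([mogu], [mog]), so there is no rule changing /g/ to [ɣ] before the DIM suffix.
Therefore /ɣ/ is basic and [g] is derived by word-final hardening (voiced fricatives become stops word-finally).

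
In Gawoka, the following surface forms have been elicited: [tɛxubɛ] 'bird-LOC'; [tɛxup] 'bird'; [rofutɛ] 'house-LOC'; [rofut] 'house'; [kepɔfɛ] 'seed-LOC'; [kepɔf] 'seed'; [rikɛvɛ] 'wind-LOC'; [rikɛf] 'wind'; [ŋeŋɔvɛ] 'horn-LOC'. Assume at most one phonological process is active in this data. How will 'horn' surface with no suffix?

[ŋeŋɔf]

The root 'wind' surfaces as [rikɛvɛ] and [rikɛf], with a stem-final [v] ~ [f] alternation.
Compare 'seed', with invariant [f] in [kepɔfɛ] and [kepɔf]: an analysis with underlying /f/ and a rule producing [v] before the LOC suffix would wrongly predict alternation here too.
The underlying segment must be /v/; voiced obstruents become voiceless word-finally, yielding [f] there.
From [ŋeŋɔvɛ] the stem 'horn' is /ŋeŋɔv/; word-finally this yields [ŋeŋɔf].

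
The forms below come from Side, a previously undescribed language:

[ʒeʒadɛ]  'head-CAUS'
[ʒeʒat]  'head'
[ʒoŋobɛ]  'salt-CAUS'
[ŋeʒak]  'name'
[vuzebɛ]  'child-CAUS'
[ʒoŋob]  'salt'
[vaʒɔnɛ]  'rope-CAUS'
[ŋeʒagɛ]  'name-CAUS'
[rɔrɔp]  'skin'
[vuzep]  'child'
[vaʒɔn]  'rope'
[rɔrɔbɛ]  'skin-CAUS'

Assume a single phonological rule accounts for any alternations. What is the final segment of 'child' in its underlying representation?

'child' shows [b] ~ [p] at the end of the stem ([vuzebɛ] vs [vuzep]).
If /b/ were underlying and a rule turned it into [p] in isolation, 'salt' would also alternate; but it has [b] in both [ʒoŋobɛ] and [ʒoŋob].
Therefore /p/ is basic and [b] is derived by intervocalic voicing (voiceless stops become voiced between vowels).

/p/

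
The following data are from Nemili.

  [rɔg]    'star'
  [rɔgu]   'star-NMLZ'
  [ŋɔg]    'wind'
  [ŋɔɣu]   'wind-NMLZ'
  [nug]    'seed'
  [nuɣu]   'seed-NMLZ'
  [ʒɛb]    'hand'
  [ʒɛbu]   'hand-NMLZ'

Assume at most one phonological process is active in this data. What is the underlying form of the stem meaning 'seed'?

In [nug] and [nuɣu] the final segment of 'seed' alternates: [g] ~ [ɣ].
The stem 'star' ([rɔg], [rɔgu]) shows [g] unchanged in both environments, so [g] cannot be basic with [ɣ] derived before the NMLZ suffix.
The underlying segment must be /ɣ/; voiced fricatives become stops word-finally, yielding [g] there.
Hence 'seed' is /nuɣ/ underlyingly.

/nuɣ/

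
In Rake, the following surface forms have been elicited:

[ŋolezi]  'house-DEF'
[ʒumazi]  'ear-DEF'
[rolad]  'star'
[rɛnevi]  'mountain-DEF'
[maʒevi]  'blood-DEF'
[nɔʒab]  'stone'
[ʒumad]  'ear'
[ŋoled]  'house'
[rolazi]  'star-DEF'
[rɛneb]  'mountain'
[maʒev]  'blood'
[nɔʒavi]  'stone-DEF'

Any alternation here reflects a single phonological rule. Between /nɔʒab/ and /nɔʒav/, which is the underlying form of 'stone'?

The root 'stone' surfaces as [nɔʒavi] and [nɔʒab], with a stem-final [v] ~ [b] alternation.
If /v/ were underlying and a rule turned it into [b] in isolation, 'blood' would also alternate; but it has [v] in both [maʒevi] and [maʒev].
The underlying segment must be /b/; voiced stops become fricatives between vowels, yielding [v] there.

/nɔʒab/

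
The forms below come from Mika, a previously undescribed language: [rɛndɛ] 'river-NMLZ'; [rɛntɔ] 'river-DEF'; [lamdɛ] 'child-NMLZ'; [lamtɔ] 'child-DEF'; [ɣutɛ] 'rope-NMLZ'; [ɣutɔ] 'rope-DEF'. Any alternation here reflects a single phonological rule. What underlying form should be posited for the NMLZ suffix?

/-dɛ/

The NMLZ suffix surfaces as [-dɛ] and [-tɛ], depending on the final segment of the stem.
By contrast the DEF suffix keeps its initial [t] throughout — that segment must be underlying.
So the underlying form is /-dɛ/, and voiced stops become voiceless after a vowel.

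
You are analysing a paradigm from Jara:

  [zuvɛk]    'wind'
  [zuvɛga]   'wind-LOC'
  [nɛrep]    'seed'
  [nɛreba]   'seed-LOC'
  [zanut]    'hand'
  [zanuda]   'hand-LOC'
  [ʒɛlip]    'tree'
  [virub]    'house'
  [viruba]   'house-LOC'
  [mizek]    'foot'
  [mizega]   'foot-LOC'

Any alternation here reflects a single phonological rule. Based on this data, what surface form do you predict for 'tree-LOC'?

'seed' shows [p] ~ [b] at the end of the stem ([nɛrep] vs [nɛreba]).
The stem 'house' ([virub], [viruba]) shows [b] unchanged in both environments, so [b] cannot be basic with [p] derived in isolation.
The alternation reflects intervocalic voicing: voiceless stops become voiced between vowels. /p/ is underlying.
The one attested form of 'tree', [ʒɛlip], shows underlying /ʒɛlip/. Applying the same rule between vowels gives [ʒɛliba].

[ʒɛliba]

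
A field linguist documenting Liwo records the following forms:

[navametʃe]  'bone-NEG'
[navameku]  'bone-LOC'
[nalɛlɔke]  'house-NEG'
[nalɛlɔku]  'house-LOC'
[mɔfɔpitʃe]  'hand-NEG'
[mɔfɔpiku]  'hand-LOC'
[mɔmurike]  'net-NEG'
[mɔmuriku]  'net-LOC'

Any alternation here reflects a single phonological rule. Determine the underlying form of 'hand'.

In [mɔfɔpitʃe] and [mɔfɔpiku] the final segment of 'hand' alternates: [tʃ] ~ [k].
If /k/ were underlying and a rule turned it into [tʃ] before the NEG suffix, 'house' would also alternate; but it has [k] in both [nalɛlɔke] and [nalɛlɔku].
So /tʃ/ is underlying, and a rule of depalatalization — palato-alveolar /tʃ/ becomes [k] when no front vowel follows — gives [k].
Hence 'hand' is /mɔfɔpitʃ/ underlyingly.

/mɔfɔpitʃ/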